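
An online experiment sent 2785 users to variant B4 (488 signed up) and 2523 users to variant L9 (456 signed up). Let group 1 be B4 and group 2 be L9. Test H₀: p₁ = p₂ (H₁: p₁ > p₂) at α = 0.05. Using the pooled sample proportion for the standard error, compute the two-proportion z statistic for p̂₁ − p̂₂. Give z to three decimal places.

p̂₁ = 488/2785 ≈ 0.17522, p̂₂ = 456/2523 ≈ 0.18074.
Pooled p̂ = (488+456)/(2785+2523) = 944/5308 = 0.17784.
SE = √(p̂(1−p̂)(1/n₁+1/n₂)) = √(0.17784·0.82216·0.00075542) = √(0.000110454) = 0.01051.
z = (0.17522 − 0.18074)/0.01051 = -0.00552/0.01051 = -0.525.
p-value = P(Z > -0.525) ≈ 0.7000, so at α = 0.05 we fail to reject H₀.

z = -0.525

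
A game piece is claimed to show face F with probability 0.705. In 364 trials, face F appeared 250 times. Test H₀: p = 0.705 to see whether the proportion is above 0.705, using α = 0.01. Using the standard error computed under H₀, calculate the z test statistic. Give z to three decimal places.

p̂ = 250/364 ≈ 0.68681.
Under H₀, SE = √(0.705·0.295/364) = √(0.00057136) = 0.02390.
z = (0.68681 − 0.705)/0.02390 = -0.01819/0.02390 = -0.761.
p-value = P(Z > -0.761) ≈ 0.7766, so at α = 0.01 we fail to reject H₀.

z = -0.761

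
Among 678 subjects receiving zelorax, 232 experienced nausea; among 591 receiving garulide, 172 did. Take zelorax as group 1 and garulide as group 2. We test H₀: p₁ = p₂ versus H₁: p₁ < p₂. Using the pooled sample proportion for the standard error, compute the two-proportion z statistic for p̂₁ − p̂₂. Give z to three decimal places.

z = 1.951

p̂₁ = 232/678 = 0.34218, p̂₂ = 172/591 = 0.29103.
Pooled p̂ = (232+172)/(678+591) = 404/1269 = 0.31836.
SE = √(0.217007 × 0.00316697) = 0.02622.
z = (0.34218 − 0.29103)/0.02622 = 0.05115/0.02622 = 1.951.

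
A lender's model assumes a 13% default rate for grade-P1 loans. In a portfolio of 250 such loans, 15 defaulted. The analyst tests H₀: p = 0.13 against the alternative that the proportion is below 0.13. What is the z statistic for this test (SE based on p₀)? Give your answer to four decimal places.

p̂ = 15/250 = 0.0600000.
Under H₀, SE = √(0.13·0.87/250) = √(0.0004524) = 0.0212697.
z = (0.0600000 − 0.13)/0.0212697 = -0.0700000/0.0212697 = -3.2911.

z = -3.2911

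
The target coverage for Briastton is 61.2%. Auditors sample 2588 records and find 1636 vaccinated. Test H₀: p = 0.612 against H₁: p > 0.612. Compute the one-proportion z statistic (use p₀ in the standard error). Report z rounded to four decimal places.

z = 2.1034

p̂ = 1636/2588 = 0.632148.
Under H₀, SE = √(0.612·0.388/2588) = √(9.17527e-05) = 0.009579.
z = (0.632148 − 0.612)/0.009579 = 0.020148/0.009579 = 2.1034.
p-value = P(Z > 2.103) ≈ 0.0177.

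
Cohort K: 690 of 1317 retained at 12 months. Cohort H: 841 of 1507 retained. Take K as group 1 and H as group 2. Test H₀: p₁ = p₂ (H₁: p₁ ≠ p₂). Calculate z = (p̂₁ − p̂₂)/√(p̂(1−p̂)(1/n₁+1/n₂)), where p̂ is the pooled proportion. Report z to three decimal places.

z = -1.817

p̂₁ = 690/1317 ≈ 0.52392, p̂₂ = 841/1507 ≈ 0.55806.
Pooled p̂ = (690+841)/(1317+1507) = 1531/2824 = 0.54214.
SE = √(0.248224 × 0.00142287) = 0.01879.
z = (0.52392 − 0.55806)/0.01879 = -0.03414/0.01879 = -1.817.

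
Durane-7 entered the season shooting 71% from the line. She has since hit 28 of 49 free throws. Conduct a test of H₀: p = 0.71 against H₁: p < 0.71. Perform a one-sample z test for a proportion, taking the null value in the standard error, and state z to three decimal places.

p̂ = 28/49 ≈ 0.57143.
SE = √(p₀(1−p₀)/n) = √(0.2059/49) = 0.06482.
z = (0.57143 − 0.71)/0.06482 = -0.13857/0.06482 = -2.138.
p-value = P(Z < -2.138) ≈ 0.0163.

z = -2.138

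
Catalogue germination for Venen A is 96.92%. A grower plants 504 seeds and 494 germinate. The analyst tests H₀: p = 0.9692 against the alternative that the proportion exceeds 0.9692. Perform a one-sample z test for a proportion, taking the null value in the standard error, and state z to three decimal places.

z = 1.424

p̂ = 494/504 = 0.980159.
Standard error under H₀: √(0.9692×0.0308/504) = 0.007696.
z = (0.980159 − 0.9692)/0.007696 = 0.010959/0.007696 = 1.424.
p-value = P(Z > 1.424) ≈ 0.0772.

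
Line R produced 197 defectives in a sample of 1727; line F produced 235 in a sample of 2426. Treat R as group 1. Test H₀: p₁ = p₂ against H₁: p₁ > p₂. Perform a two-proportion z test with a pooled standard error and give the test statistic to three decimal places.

z = 1.790

p̂₁ = 197/1727 = 0.11407, p̂₂ = 235/2426 = 0.09687.
Pooled p̂ = (197+235)/(1727+2426) = 432/4153 = 0.10402.
SE = √(0.0932008 × 0.00099124) = 0.00961.
z = (0.11407 − 0.09687)/0.00961 = 0.01720/0.00961 = 1.790.
p-value = P(Z > 1.790) ≈ 0.0367.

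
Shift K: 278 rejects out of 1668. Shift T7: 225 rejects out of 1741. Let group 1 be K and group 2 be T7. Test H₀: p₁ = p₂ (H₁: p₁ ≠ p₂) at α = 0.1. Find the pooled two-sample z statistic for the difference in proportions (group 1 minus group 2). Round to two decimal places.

p̂₁ = 278/1668 = 0.16667, p̂₂ = 225/1741 = 0.12924.
Pooled p̂ = (278+225)/(1668+1741) = 503/3409 = 0.14755.
SE = √(0.125779 × 0.0011739) = 0.01215.
z = (0.16667 − 0.12924)/0.01215 = 0.03743/0.01215 = 3.08.
Two-sided p-value ≈ 2·Φ(−3.080) = 0.0021. With α = 0.1, reject H₀.

z = 3.08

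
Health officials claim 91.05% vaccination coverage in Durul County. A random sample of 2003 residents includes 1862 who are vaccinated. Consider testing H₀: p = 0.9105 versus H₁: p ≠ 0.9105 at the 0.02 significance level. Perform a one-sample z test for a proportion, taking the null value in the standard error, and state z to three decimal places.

z = 2.995

p̂ = 1862/2003 ≈ 0.92961.
Under H₀, SE = √(0.9105·0.0895/2003) = √(4.06838e-05) = 0.00638.
z = (0.92961 − 0.9105)/0.00638 = 0.01911/0.00638 = 2.995.
Two-sided p-value ≈ 2·Φ(−2.995) = 0.0027. With α = 0.02, reject H₀.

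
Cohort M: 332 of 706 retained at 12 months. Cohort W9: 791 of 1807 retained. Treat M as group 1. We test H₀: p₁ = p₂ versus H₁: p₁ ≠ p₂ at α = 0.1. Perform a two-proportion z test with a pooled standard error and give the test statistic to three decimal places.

z = 1.473

p̂₁ = 332/706 = 0.47025, p̂₂ = 791/1807 = 0.43774.
Pooled p̂ = (332+791)/(706+1807) = 1123/2513 = 0.44688.
SE = √(p̂(1−p̂)(1/n₁+1/n₂)) = √(0.44688·0.55312·0.00196983) = √(0.000486899) = 0.02207.
z = (0.47025 − 0.43774)/0.02207 = 0.03251/0.02207 = 1.473.
p-value = 2·P(Z > 1.473) ≈ 0.1406. With α = 0.1, fail to reject H₀.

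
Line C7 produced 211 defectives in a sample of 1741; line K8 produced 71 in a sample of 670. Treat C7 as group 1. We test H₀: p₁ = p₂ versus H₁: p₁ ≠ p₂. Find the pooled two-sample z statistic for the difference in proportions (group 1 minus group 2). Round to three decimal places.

z = 1.042

p̂₁ = 211/1741 ≈ 0.12119, p̂₂ = 71/670 ≈ 0.10597.
Pooled p̂ = (211+71)/(1741+670) = 282/2411 = 0.11696.
SE = √(p̂(1−p̂)(1/n₁+1/n₂)) = √(0.11696·0.88304·0.00206692) = √(0.000213478) = 0.01461.
z = (0.12119 − 0.10597)/0.01461 = 0.01522/0.01461 = 1.042.
Two-sided p-value ≈ 2·Φ(−1.042) = 0.2974.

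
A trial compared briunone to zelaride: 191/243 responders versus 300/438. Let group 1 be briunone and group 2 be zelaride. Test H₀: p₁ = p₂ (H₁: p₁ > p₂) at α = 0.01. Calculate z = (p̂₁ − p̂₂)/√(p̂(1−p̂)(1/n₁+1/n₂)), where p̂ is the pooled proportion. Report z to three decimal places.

p̂₁ = 191/243 ≈ 0.78601, p̂₂ = 300/438 ≈ 0.68493.
Pooled p̂ = (191+300)/(243+438) = 491/681 = 0.72100.
SE = √(p̂(1−p̂)(1/n₁+1/n₂)) = √(0.72100·0.27900·0.00639833) = √(0.00128709) = 0.03588.
z = (0.78601 − 0.68493)/0.03588 = 0.10108/0.03588 = 2.817.
p-value = P(Z > 2.817) ≈ 0.0024, so at α = 0.01 we reject H₀.

z = 2.817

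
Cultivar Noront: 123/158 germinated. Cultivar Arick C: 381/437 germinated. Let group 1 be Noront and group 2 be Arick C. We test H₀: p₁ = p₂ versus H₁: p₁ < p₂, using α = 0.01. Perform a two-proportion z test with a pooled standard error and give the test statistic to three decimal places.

p̂₁ = 123/158 = 0.77848, p̂₂ = 381/437 = 0.87185.
Pooled p̂ = (123+381)/(158+437) = 504/595 = 0.84706.
SE = √(0.12955 × 0.00861744) = 0.03341.
z = (0.77848 − 0.87185)/0.03341 = -0.09337/0.03341 = -2.795.
p-value = P(Z < -2.795) ≈ 0.0026, so at α = 0.01 we reject H₀.

z = -2.795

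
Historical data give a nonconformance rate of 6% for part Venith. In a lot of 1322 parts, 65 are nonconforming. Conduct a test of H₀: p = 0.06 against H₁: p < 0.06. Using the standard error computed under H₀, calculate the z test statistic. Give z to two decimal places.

p̂ = 65/1322 = 0.0492.
Standard error under H₀: √(0.06×0.94/1322) = 0.0065.
z = (0.0492 − 0.06)/0.0065 = -0.0108/0.0065 = -1.66.

z = -1.66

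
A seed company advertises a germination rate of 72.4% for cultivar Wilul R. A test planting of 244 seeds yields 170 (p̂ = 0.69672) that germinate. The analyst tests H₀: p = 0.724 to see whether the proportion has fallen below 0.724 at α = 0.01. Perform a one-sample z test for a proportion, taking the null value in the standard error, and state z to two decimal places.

p̂ = 170/244 ≈ 0.6967.
Under H₀, SE = √(0.724·0.276/244) = √(0.000818951) = 0.0286.
z = (0.6967 − 0.724)/0.0286 = -0.0273/0.0286 = -0.95.
p-value = P(Z < -0.953) ≈ 0.1702, so at α = 0.01 we fail to reject H₀.

z = -0.95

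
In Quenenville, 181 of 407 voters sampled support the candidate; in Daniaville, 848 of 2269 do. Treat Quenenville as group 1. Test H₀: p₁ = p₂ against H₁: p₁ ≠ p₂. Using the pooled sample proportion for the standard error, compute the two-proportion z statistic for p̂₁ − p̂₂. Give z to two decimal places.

z = 2.71

p̂₁ = 181/407 ≈ 0.4447, p̂₂ = 848/2269 ≈ 0.3737.
Pooled p̂ = (181+848)/(407+2269) = 1029/2676 = 0.3845.
SE = √(0.236666 × 0.00289773) = 0.0262.
z = (0.4447 − 0.3737)/0.0262 = 0.0710/0.0262 = 2.71.
Two-sided p-value ≈ 2·Φ(−2.711) = 0.0067.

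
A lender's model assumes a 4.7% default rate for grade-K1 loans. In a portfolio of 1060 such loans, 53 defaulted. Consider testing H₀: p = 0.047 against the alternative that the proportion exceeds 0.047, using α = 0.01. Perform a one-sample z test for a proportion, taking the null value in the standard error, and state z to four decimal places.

p̂ = 53/1060 = 0.050000.
SE = √(p₀(1−p₀)/n) = √(0.044791/1060) = 0.006500.
z = (0.050000 − 0.047)/0.006500 = 0.003000/0.006500 = 0.4615.
p-value = P(Z > 0.462) ≈ 0.3222. With α = 0.01, fail to reject H₀.

z = 0.4615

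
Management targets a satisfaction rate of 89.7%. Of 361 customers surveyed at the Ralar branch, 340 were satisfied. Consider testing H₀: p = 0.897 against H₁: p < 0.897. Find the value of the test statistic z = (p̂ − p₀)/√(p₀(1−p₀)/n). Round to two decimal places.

p̂ = 340/361 ≈ 0.9418.
Standard error under H₀: √(0.897×0.103/361) = 0.0160.
z = (0.9418 − 0.897)/0.0160 = 0.0448/0.0160 = 2.80.

z = 2.80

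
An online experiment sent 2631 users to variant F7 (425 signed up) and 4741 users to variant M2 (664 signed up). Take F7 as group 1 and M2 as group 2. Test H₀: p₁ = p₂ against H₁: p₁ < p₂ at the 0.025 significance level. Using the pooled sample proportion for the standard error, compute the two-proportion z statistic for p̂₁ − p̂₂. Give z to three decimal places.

p̂₁ = 425/2631 = 0.16154, p̂₂ = 664/4741 = 0.14005.
Pooled p̂ = (425+664)/(2631+4741) = 1089/7372 = 0.14772.
SE = √(p̂(1−p̂)(1/n₁+1/n₂)) = √(0.14772·0.85228·0.00059101) = √(7.44079e-05) = 0.00863.
z = (0.16154 − 0.14005)/0.00863 = 0.02149/0.00863 = 2.490.
p-value = P(Z < 2.490) ≈ 0.9936; since p > α = 0.025, fail to reject H₀.

z = 2.490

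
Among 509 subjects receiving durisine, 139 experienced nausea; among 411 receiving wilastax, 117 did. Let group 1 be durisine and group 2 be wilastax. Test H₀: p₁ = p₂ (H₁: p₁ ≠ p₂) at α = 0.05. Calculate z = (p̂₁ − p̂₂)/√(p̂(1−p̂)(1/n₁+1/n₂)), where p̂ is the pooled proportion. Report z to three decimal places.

p̂₁ = 139/509 ≈ 0.27308, p̂₂ = 117/411 ≈ 0.28467.
Pooled p̂ = (139+117)/(509+411) = 256/920 = 0.27826.
SE = √(p̂(1−p̂)(1/n₁+1/n₂)) = √(0.27826·0.72174·0.00439773) = √(0.000883203) = 0.02972.
z = (0.27308 − 0.28467)/0.02972 = -0.01159/0.02972 = -0.390.
p-value = 2·P(Z > 0.390) ≈ 0.6966. With α = 0.05, fail to reject H₀.

z = -0.390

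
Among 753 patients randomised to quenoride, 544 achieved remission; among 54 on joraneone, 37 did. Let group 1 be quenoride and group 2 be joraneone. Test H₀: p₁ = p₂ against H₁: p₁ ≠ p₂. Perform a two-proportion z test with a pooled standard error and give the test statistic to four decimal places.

p̂₁ = 544/753 ≈ 0.722444, p̂₂ = 37/54 ≈ 0.685185.
Pooled p̂ = (544+37)/(753+54) = 581/807 = 0.719950.
SE = √(p̂(1−p̂)(1/n₁+1/n₂)) = √(0.719950·0.280050·0.0198465) = √(0.0040015) = 0.063257.
z = (0.722444 − 0.685185)/0.063257 = 0.037259/0.063257 = 0.5890.
Two-sided p-value ≈ 2·Φ(−0.589) = 0.5559.

z = 0.5890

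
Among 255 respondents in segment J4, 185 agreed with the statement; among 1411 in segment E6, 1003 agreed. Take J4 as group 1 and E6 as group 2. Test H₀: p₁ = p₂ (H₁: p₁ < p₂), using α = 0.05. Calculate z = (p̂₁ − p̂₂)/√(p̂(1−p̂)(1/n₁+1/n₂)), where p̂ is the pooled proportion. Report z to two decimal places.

z = 0.48

p̂₁ = 185/255 ≈ 0.7255, p̂₂ = 1003/1411 ≈ 0.7108.
Pooled p̂ = (185+1003)/(255+1411) = 1188/1666 = 0.7131.
SE = √(0.204595 × 0.00463029) = 0.0308.
z = (0.7255 − 0.7108)/0.0308 = 0.0147/0.0308 = 0.48.
p-value = P(Z < 0.476) ≈ 0.6829; since p > α = 0.05, fail to reject H₀.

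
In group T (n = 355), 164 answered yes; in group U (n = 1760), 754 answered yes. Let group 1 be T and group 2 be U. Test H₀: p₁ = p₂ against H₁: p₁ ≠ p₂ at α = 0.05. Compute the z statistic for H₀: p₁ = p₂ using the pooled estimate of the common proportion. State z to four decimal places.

z = 1.1639

p̂₁ = 164/355 = 0.461972, p̂₂ = 754/1760 = 0.428409.
Pooled p̂ = (164+754)/(355+1760) = 918/2115 = 0.434043.
SE = √(p̂(1−p̂)(1/n₁+1/n₂)) = √(0.434043·0.565957·0.00338508) = √(0.000831544) = 0.028837.
z = (0.461972 − 0.428409)/0.028837 = 0.033563/0.028837 = 1.1639.
p-value = 2·P(Z > 1.164) ≈ 0.2445; since p > α = 0.05, fail to reject H₀.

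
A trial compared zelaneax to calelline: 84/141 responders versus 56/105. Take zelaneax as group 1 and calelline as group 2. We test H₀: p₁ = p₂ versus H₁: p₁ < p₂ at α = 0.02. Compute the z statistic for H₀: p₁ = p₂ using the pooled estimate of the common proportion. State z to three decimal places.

z = 0.978

p̂₁ = 84/141 ≈ 0.59574, p̂₂ = 56/105 ≈ 0.53333.
Pooled p̂ = (84+56)/(141+105) = 140/246 = 0.56911.
SE = √(p̂(1−p̂)(1/n₁+1/n₂)) = √(0.56911·0.43089·0.016616) = √(0.00407465) = 0.06383.
z = (0.59574 − 0.53333)/0.06383 = 0.06241/0.06383 = 0.978.
p-value = P(Z < 0.978) ≈ 0.8359. With α = 0.02, fail to reject H₀.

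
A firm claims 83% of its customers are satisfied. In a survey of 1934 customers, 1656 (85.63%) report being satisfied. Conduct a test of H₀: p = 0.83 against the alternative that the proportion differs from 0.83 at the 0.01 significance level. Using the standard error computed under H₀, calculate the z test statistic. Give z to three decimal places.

z = 3.074

p̂ = 1656/1934 ≈ 0.856256.
Under H₀, SE = √(0.83·0.17/1934) = √(7.29576e-05) = 0.008542.
z = (0.856256 − 0.83)/0.008542 = 0.026256/0.008542 = 3.074.
p-value = 2·P(Z > 3.074) ≈ 0.0021. With α = 0.01, reject H₀.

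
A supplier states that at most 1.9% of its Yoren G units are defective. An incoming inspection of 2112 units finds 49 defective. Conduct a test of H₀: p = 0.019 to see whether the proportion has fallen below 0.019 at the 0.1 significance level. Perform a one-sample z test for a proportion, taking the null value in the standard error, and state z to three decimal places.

z = 1.414

p̂ = 49/2112 = 0.02320.
Standard error under H₀: √(0.019×0.981/2112) = 0.00297.
z = (0.02320 − 0.019)/0.00297 = 0.00420/0.00297 = 1.414.
p-value = P(Z < 1.414) ≈ 0.9213. With α = 0.1, fail to reject H₀.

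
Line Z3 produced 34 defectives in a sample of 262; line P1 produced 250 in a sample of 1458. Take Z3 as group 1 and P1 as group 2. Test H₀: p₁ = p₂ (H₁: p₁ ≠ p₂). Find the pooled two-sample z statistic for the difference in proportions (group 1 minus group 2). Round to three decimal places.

z = -1.674

p̂₁ = 34/262 = 0.12977, p̂₂ = 250/1458 = 0.17147.
Pooled p̂ = (34+250)/(262+1458) = 284/1720 = 0.16512.
SE = √(p̂(1−p̂)(1/n₁+1/n₂)) = √(0.16512·0.83488·0.00450266) = √(0.000620705) = 0.02491.
z = (0.12977 − 0.17147)/0.02491 = -0.04170/0.02491 = -1.674.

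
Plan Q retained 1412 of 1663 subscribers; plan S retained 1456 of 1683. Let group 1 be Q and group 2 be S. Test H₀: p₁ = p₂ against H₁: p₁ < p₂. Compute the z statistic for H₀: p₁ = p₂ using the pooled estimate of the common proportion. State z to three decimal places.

z = -1.327

p̂₁ = 1412/1663 = 0.849068, p̂₂ = 1456/1683 = 0.865122.
Pooled p̂ = (1412+1456)/(1663+1683) = 2868/3346 = 0.857143.
SE = √(p̂(1−p̂)(1/n₁+1/n₂)) = √(0.857143·0.142857·0.0011955) = √(0.000146388) = 0.012099.
z = (0.849068 − 0.865122)/0.012099 = -0.016054/0.012099 = -1.327.
p-value = P(Z < -1.327) ≈ 0.0923.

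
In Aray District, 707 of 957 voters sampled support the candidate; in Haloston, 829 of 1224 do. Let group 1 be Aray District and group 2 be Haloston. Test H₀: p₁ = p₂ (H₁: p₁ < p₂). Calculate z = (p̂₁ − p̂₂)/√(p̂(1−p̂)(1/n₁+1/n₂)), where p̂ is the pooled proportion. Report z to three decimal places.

p̂₁ = 707/957 ≈ 0.73877, p̂₂ = 829/1224 ≈ 0.67729.
Pooled p̂ = (707+829)/(957+1224) = 1536/2181 = 0.70426.
SE = √(0.208276 × 0.00186193) = 0.01969.
z = (0.73877 − 0.67729)/0.01969 = 0.06148/0.01969 = 3.122.

z = 3.122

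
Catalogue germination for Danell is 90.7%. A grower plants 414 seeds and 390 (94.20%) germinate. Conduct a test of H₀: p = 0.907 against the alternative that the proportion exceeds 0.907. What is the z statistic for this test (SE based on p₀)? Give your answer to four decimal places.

p̂ = 390/414 ≈ 0.942029.
Standard error under H₀: √(0.907×0.093/414) = 0.014274.
z = (0.942029 − 0.907)/0.014274 = 0.035029/0.014274 = 2.4540.
p-value = P(Z > 2.454) ≈ 0.0071.

z = 2.4540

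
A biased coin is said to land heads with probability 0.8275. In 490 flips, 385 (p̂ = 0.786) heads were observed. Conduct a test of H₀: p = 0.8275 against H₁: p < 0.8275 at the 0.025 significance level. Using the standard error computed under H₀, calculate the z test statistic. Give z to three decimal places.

p̂ = 385/490 = 0.78571.
Standard error under H₀: √(0.8275×0.1725/490) = 0.01707.
z = (0.78571 − 0.8275)/0.01707 = -0.04179/0.01707 = -2.448.
p-value = P(Z < -2.448) ≈ 0.0072. With α = 0.025, reject H₀.

z = -2.448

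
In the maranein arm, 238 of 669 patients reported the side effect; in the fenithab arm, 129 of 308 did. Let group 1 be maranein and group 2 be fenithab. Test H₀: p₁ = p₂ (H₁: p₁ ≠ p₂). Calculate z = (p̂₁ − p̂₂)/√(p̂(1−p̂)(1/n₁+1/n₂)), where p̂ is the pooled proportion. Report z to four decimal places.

p̂₁ = 238/669 ≈ 0.355755, p̂₂ = 129/308 ≈ 0.418831.
Pooled p̂ = (238+129)/(669+308) = 367/977 = 0.375640.
SE = √(p̂(1−p̂)(1/n₁+1/n₂)) = √(0.375640·0.624360·0.00474152) = √(0.00111205) = 0.033347.
z = (0.355755 − 0.418831)/0.033347 = -0.063076/0.033347 = -1.8915.
p-value = 2·P(Z > 1.891) ≈ 0.0586.

z = -1.8915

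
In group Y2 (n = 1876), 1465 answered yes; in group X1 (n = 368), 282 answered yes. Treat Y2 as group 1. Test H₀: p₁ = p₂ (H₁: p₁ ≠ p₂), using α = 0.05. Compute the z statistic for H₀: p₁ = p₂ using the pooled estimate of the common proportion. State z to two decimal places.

p̂₁ = 1465/1876 ≈ 0.7809, p̂₂ = 282/368 ≈ 0.7663.
Pooled p̂ = (1465+282)/(1876+368) = 1747/2244 = 0.7785.
SE = √(p̂(1−p̂)(1/n₁+1/n₂)) = √(0.7785·0.2215·0.00325044) = √(0.000560462) = 0.0237.
z = (0.7809 − 0.7663)/0.0237 = 0.0146/0.0237 = 0.62.
Two-sided p-value ≈ 2·Φ(−0.617) = 0.5371, so at α = 0.05 we fail to reject H₀.

z = 0.62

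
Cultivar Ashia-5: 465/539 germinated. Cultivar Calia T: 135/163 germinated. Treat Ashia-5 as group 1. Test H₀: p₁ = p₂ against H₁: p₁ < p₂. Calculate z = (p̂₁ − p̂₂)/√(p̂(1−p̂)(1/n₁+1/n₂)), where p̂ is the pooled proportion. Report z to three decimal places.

z = 1.095

p̂₁ = 465/539 ≈ 0.86271, p̂₂ = 135/163 ≈ 0.82822.
Pooled p̂ = (465+135)/(539+163) = 600/702 = 0.85470.
SE = √(p̂(1−p̂)(1/n₁+1/n₂)) = √(0.85470·0.14530·0.00799026) = √(0.000992288) = 0.03150.
z = (0.86271 − 0.82822)/0.03150 = 0.03449/0.03150 = 1.095.
p-value = P(Z < 1.095) ≈ 0.8632.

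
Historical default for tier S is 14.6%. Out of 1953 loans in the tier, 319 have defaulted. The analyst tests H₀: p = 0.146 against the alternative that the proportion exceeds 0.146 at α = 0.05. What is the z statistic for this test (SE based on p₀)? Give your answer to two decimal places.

p̂ = 319/1953 = 0.16334.
SE = √(p₀(1−p₀)/n) = √(0.12468/1953) = 0.00799.
z = (0.16334 − 0.146)/0.00799 = 0.01734/0.00799 = 2.17.
p-value = P(Z > 2.170) ≈ 0.0150, so at α = 0.05 we reject H₀.

z = 2.17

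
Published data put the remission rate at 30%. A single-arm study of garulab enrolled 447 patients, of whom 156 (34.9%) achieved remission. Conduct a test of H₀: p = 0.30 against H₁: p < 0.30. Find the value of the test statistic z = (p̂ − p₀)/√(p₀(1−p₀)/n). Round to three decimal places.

z = 2.260

p̂ = 156/447 ≈ 0.348993.
Standard error under H₀: √(0.3×0.7/447) = 0.021675.
z = (0.348993 − 0.3)/0.021675 = 0.048993/0.021675 = 2.260.
p-value = P(Z < 2.260) ≈ 0.9881.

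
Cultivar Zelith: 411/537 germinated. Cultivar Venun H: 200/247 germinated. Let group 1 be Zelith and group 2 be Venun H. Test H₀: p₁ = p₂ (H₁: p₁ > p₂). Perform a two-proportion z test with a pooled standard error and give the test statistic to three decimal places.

p̂₁ = 411/537 = 0.76536, p̂₂ = 200/247 = 0.80972.
Pooled p̂ = (411+200)/(537+247) = 611/784 = 0.77934.
SE = √(0.171971 × 0.00591078) = 0.03188.
z = (0.76536 − 0.80972)/0.03188 = -0.04436/0.03188 = -1.391.
p-value = P(Z > -1.391) ≈ 0.9179.

z = -1.391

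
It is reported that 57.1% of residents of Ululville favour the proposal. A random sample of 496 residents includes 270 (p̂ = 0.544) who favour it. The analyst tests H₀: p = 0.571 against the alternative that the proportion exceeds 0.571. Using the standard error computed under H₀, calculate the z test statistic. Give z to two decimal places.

z = -1.20

p̂ = 270/496 = 0.5444.
Standard error under H₀: √(0.571×0.429/496) = 0.0222.
z = (0.5444 − 0.571)/0.0222 = -0.0266/0.0222 = -1.20.
p-value = P(Z > -1.199) ≈ 0.8847.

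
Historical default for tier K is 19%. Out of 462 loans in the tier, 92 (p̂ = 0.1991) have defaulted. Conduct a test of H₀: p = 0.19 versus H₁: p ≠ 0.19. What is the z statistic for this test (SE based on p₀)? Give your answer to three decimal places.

z = 0.500

p̂ = 92/462 = 0.19913.
SE = √(p₀(1−p₀)/n) = √(0.1539/462) = 0.01825.
z = (0.19913 − 0.19)/0.01825 = 0.00913/0.01825 = 0.500.
Two-sided p-value ≈ 2·Φ(−0.500) = 0.6167.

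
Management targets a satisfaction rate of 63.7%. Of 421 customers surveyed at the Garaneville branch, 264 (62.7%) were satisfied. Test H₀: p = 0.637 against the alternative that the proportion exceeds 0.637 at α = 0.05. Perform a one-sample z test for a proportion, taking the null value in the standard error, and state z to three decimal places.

z = -0.423

p̂ = 264/421 ≈ 0.62708.
SE = √(p₀(1−p₀)/n) = √(0.23123/421) = 0.02344.
z = (0.62708 − 0.637)/0.02344 = -0.00992/0.02344 = -0.423.
p-value = P(Z > -0.423) ≈ 0.6640. With α = 0.05, fail to reject H₀.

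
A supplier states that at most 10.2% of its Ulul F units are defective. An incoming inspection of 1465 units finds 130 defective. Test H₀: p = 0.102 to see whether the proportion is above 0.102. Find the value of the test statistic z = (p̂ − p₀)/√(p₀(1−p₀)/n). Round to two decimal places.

p̂ = 130/1465 = 0.0887.
Under H₀, SE = √(0.102·0.898/1465) = √(6.25229e-05) = 0.0079.
z = (0.0887 − 0.102)/0.0079 = -0.0133/0.0079 = -1.68.

z = -1.68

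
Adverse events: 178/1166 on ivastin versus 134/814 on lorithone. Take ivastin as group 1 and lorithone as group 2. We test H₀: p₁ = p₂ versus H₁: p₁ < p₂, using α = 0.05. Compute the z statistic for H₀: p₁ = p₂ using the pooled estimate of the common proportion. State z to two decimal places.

p̂₁ = 178/1166 = 0.1527, p̂₂ = 134/814 = 0.1646.
Pooled p̂ = (178+134)/(1166+814) = 312/1980 = 0.1576.
SE = √(0.132746 × 0.00208613) = 0.0166.
z = (0.1527 − 0.1646)/0.0166 = -0.0119/0.0166 = -0.72.
p-value = P(Z < -0.719) ≈ 0.2362; since p > α = 0.05, fail to reject H₀.

z = -0.72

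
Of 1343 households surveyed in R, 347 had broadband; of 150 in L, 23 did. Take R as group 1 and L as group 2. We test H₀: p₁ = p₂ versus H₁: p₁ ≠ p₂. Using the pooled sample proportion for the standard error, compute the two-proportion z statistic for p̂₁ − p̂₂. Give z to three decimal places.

p̂₁ = 347/1343 ≈ 0.25838, p̂₂ = 23/150 ≈ 0.15333.
Pooled p̂ = (347+23)/(1343+150) = 370/1493 = 0.24782.
SE = √(0.186407 × 0.00741127) = 0.03717.
z = (0.25838 − 0.15333)/0.03717 = 0.10505/0.03717 = 2.826.

z = 2.826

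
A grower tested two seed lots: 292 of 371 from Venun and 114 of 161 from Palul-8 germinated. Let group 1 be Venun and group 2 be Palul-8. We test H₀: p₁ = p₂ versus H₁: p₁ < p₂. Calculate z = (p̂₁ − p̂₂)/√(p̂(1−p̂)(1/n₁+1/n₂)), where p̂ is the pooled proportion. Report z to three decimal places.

z = 1.969

p̂₁ = 292/371 ≈ 0.78706, p̂₂ = 114/161 ≈ 0.70807.
Pooled p̂ = (292+114)/(371+161) = 406/532 = 0.76316.
SE = √(0.180748 × 0.0089066) = 0.04012.
z = (0.78706 − 0.70807)/0.04012 = 0.07899/0.04012 = 1.969.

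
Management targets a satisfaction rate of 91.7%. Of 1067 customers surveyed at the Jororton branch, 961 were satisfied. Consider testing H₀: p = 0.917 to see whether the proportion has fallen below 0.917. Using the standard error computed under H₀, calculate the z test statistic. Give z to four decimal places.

p̂ = 961/1067 ≈ 0.9006560.
Standard error under H₀: √(0.917×0.083/1067) = 0.0084458.
z = (0.9006560 − 0.917)/0.0084458 = -0.0163440/0.0084458 = -1.9352.

z = -1.9352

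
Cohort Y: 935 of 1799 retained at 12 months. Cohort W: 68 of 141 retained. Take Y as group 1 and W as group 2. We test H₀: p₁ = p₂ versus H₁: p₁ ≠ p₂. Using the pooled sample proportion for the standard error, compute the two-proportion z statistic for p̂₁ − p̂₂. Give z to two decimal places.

z = 0.86

p̂₁ = 935/1799 = 0.5197, p̂₂ = 68/141 = 0.4823.
Pooled p̂ = (935+68)/(1799+141) = 1003/1940 = 0.5170.
SE = √(p̂(1−p̂)(1/n₁+1/n₂)) = √(0.5170·0.4830·0.00764806) = √(0.0019098) = 0.0437.
z = (0.5197 − 0.4823)/0.0437 = 0.0374/0.0437 = 0.86.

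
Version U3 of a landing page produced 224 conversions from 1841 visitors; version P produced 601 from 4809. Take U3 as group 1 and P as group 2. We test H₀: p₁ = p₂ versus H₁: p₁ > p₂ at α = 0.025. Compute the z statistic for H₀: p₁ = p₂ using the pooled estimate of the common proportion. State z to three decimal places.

p̂₁ = 224/1841 ≈ 0.12167, p̂₂ = 601/4809 ≈ 0.12497.
Pooled p̂ = (224+601)/(1841+4809) = 825/6650 = 0.12406.
SE = √(p̂(1−p̂)(1/n₁+1/n₂)) = √(0.12406·0.87594·0.000751126) = √(8.16243e-05) = 0.00903.
z = (0.12167 − 0.12497)/0.00903 = -0.00330/0.00903 = -0.365.
p-value = P(Z > -0.365) ≈ 0.6426; since p > α = 0.025, fail to reject H₀.

z = -0.365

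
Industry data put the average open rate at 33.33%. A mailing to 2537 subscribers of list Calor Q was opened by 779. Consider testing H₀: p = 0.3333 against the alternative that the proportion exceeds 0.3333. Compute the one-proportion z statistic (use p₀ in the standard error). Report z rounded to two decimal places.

z = -2.80

p̂ = 779/2537 = 0.30706.
Under H₀, SE = √(0.3333·0.6667/2537) = √(8.75881e-05) = 0.00936.
z = (0.30706 − 0.3333)/0.00936 = -0.02624/0.00936 = -2.80.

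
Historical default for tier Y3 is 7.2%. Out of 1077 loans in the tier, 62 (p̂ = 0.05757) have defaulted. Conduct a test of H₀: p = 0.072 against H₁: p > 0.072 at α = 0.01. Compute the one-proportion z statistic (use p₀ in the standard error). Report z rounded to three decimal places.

z = -1.832

p̂ = 62/1077 = 0.0575673.
Under H₀, SE = √(0.072·0.928/1077) = √(6.2039e-05) = 0.0078765.
z = (0.0575673 − 0.072)/0.0078765 = -0.0144327/0.0078765 = -1.832.
p-value = P(Z > -1.832) ≈ 0.9666, so at α = 0.01 we fail to reject H₀.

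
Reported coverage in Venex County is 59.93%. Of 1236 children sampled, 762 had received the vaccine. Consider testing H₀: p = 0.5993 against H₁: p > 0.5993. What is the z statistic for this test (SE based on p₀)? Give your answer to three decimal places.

z = 1.234

p̂ = 762/1236 = 0.61650.
SE = √(p₀(1−p₀)/n) = √(0.24014/1236) = 0.01394.
z = (0.61650 − 0.5993)/0.01394 = 0.01720/0.01394 = 1.234.
p-value = P(Z > 1.234) ≈ 0.1085.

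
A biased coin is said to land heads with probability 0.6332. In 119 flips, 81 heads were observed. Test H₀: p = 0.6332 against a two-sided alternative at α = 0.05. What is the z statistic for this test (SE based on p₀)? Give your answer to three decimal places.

z = 1.075

p̂ = 81/119 ≈ 0.680672.
Standard error under H₀: √(0.6332×0.3668/119) = 0.044179.
z = (0.680672 − 0.6332)/0.044179 = 0.047472/0.044179 = 1.075.
Two-sided p-value ≈ 2·Φ(−1.075) = 0.2826. With α = 0.05, fail to reject H₀.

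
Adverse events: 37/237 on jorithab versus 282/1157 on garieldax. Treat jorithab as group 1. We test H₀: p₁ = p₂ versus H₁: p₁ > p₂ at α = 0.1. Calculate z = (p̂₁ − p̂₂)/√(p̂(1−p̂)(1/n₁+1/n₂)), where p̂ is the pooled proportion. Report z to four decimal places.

p̂₁ = 37/237 = 0.156118, p̂₂ = 282/1157 = 0.243734.
Pooled p̂ = (37+282)/(237+1157) = 319/1394 = 0.228838.
SE = √(0.176471 × 0.00508371) = 0.029952.
z = (0.156118 − 0.243734)/0.029952 = -0.087616/0.029952 = -2.9252.
p-value = P(Z > -2.925) ≈ 0.9983; since p > α = 0.1, fail to reject H₀.

z = -2.9252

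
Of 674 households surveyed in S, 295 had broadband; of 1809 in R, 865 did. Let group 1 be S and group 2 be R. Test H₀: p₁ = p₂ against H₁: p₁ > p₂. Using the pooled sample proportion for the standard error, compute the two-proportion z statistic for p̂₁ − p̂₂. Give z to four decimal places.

z = -1.7979

p̂₁ = 295/674 ≈ 0.437685, p̂₂ = 865/1809 ≈ 0.478165.
Pooled p̂ = (295+865)/(674+1809) = 1160/2483 = 0.467177.
SE = √(0.248923 × 0.00203647) = 0.022515.
z = (0.437685 − 0.478165)/0.022515 = -0.040480/0.022515 = -1.7979.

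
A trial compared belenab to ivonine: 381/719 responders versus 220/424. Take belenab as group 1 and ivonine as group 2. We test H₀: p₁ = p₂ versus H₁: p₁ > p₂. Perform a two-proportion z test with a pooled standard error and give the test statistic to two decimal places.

z = 0.36

p̂₁ = 381/719 ≈ 0.5299, p̂₂ = 220/424 ≈ 0.5189.
Pooled p̂ = (381+220)/(719+424) = 601/1143 = 0.5258.
SE = √(p̂(1−p̂)(1/n₁+1/n₂)) = √(0.5258·0.4742·0.00374931) = √(0.00093483) = 0.0306.
z = (0.5299 − 0.5189)/0.0306 = 0.0110/0.0306 = 0.36.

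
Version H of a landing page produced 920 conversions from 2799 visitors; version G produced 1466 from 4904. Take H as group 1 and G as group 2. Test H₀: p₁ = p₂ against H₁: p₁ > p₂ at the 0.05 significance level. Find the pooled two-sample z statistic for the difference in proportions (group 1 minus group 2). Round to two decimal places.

z = 2.72

p̂₁ = 920/2799 = 0.32869, p̂₂ = 1466/4904 = 0.29894.
Pooled p̂ = (920+1466)/(2799+4904) = 2386/7703 = 0.30975.
SE = √(0.213805 × 0.000561186) = 0.01095.
z = (0.32869 − 0.29894)/0.01095 = 0.02975/0.01095 = 2.72.
p-value = P(Z > 2.716) ≈ 0.0033. With α = 0.05, reject H₀.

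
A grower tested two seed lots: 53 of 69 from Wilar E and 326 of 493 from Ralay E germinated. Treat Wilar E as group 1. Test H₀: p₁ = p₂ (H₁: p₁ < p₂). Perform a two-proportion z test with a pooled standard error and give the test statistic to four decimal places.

z = 1.7741

p̂₁ = 53/69 = 0.768116, p̂₂ = 326/493 = 0.661258.
Pooled p̂ = (53+326)/(69+493) = 379/562 = 0.674377.
SE = √(p̂(1−p̂)(1/n₁+1/n₂)) = √(0.674377·0.325623·0.0165212) = √(0.00362792) = 0.060232.
z = (0.768116 − 0.661258)/0.060232 = 0.106858/0.060232 = 1.7741.
p-value = P(Z < 1.774) ≈ 0.9620.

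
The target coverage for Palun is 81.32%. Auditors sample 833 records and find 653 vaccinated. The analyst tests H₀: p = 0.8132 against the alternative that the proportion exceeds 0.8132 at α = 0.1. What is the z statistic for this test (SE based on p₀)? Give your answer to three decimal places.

z = -2.169

p̂ = 653/833 ≈ 0.783914.
SE = √(p₀(1−p₀)/n) = √(0.15191/833) = 0.013504.
z = (0.783914 − 0.8132)/0.013504 = -0.029286/0.013504 = -2.169.
p-value = P(Z > -2.169) ≈ 0.9849; since p > α = 0.1, fail to reject H₀.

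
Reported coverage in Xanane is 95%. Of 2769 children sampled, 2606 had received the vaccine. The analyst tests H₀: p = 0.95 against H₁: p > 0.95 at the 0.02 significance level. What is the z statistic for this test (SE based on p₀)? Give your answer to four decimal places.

z = -2.1406

p̂ = 2606/2769 ≈ 0.9411340.
SE = √(p₀(1−p₀)/n) = √(0.0475/2769) = 0.0041418.
z = (0.9411340 − 0.95)/0.0041418 = -0.0088660/0.0041418 = -2.1406.
p-value = P(Z > -2.141) ≈ 0.9838; since p > α = 0.02, fail to reject H₀.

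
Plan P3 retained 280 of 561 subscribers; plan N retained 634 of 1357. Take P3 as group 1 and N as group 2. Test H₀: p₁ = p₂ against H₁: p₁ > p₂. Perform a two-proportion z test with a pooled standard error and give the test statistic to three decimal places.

z = 1.273

p̂₁ = 280/561 = 0.499109, p̂₂ = 634/1357 = 0.467207.
Pooled p̂ = (280+634)/(561+1357) = 914/1918 = 0.476538.
SE = √(0.24945 × 0.00251945) = 0.025069.
z = (0.499109 − 0.467207)/0.025069 = 0.031902/0.025069 = 1.273.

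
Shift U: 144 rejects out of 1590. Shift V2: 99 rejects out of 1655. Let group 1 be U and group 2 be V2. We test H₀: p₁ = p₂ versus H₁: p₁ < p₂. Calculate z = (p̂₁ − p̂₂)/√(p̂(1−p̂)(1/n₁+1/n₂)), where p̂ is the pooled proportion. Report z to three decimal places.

p̂₁ = 144/1590 ≈ 0.090566, p̂₂ = 99/1655 ≈ 0.059819.
Pooled p̂ = (144+99)/(1590+1655) = 243/3245 = 0.074884.
SE = √(0.0692768 × 0.00123316) = 0.009243.
z = (0.090566 − 0.059819)/0.009243 = 0.030747/0.009243 = 3.327.

z = 3.327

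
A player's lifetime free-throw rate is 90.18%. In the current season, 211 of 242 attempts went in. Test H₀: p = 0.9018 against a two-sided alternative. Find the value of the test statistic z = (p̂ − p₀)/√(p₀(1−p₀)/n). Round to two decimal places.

p̂ = 211/242 = 0.87190.
Standard error under H₀: √(0.9018×0.0982/242) = 0.01913.
z = (0.87190 − 0.9018)/0.01913 = -0.02990/0.01913 = -1.56.
Two-sided p-value ≈ 2·Φ(−1.563) = 0.1181.

z = -1.56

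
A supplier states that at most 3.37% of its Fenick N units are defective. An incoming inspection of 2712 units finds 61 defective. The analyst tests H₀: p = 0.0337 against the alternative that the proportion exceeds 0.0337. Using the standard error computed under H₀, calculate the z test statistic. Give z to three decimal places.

p̂ = 61/2712 ≈ 0.022493.
SE = √(p₀(1−p₀)/n) = √(0.032564/2712) = 0.003465.
z = (0.022493 − 0.0337)/0.003465 = -0.011207/0.003465 = -3.234.

z = -3.234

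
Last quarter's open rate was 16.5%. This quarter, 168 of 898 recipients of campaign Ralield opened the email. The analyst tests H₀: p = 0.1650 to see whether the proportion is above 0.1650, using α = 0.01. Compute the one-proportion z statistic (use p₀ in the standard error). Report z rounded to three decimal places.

z = 1.783

p̂ = 168/898 ≈ 0.187082.
SE = √(p₀(1−p₀)/n) = √(0.13778/898) = 0.012386.
z = (0.187082 − 0.165)/0.012386 = 0.022082/0.012386 = 1.783.
p-value = P(Z > 1.783) ≈ 0.0373, so at α = 0.01 we fail to reject H₀.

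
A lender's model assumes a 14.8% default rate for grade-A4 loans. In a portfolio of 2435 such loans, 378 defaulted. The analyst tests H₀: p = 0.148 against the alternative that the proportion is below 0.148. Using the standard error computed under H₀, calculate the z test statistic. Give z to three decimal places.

z = 1.006

p̂ = 378/2435 ≈ 0.15524.
SE = √(p₀(1−p₀)/n) = √(0.1261/2435) = 0.00720.
z = (0.15524 − 0.148)/0.00720 = 0.00724/0.00720 = 1.006.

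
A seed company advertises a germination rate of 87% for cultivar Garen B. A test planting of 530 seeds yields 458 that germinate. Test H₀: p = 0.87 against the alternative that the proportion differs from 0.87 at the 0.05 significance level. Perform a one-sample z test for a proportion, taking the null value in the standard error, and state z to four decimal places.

z = -0.4004

p̂ = 458/530 = 0.864151.
Standard error under H₀: √(0.87×0.13/530) = 0.014608.
z = (0.864151 − 0.87)/0.014608 = -0.005849/0.014608 = -0.4004.
p-value = 2·P(Z > 0.400) ≈ 0.6889; since p > α = 0.05, fail to reject H₀.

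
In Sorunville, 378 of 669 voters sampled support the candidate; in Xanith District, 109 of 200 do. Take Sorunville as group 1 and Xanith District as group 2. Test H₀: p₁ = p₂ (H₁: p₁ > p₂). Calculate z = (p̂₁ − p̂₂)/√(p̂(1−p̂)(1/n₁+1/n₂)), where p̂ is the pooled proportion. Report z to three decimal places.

z = 0.501

p̂₁ = 378/669 = 0.565022, p̂₂ = 109/200 = 0.545000.
Pooled p̂ = (378+109)/(669+200) = 487/869 = 0.560414.
SE = √(p̂(1−p̂)(1/n₁+1/n₂)) = √(0.560414·0.439586·0.00649477) = √(0.00159999) = 0.040000.
z = (0.565022 − 0.545000)/0.040000 = 0.020022/0.040000 = 0.501.
p-value = P(Z > 0.501) ≈ 0.3083.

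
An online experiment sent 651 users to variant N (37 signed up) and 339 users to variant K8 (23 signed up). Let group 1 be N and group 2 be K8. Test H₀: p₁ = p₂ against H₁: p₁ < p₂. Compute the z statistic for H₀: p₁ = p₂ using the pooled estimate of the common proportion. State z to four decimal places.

z = -0.6890

p̂₁ = 37/651 = 0.056836, p̂₂ = 23/339 = 0.067847.
Pooled p̂ = (37+23)/(651+339) = 60/990 = 0.060606.
SE = √(0.056933 × 0.00448595) = 0.015981.
z = (0.056836 − 0.067847)/0.015981 = -0.011011/0.015981 = -0.6890.
p-value = P(Z < -0.689) ≈ 0.2454.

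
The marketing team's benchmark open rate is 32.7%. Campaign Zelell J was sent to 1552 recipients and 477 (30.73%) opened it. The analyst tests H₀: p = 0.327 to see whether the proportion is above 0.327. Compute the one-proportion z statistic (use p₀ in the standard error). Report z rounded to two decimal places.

z = -1.65

p̂ = 477/1552 ≈ 0.30735.
Under H₀, SE = √(0.327·0.673/1552) = √(0.000141798) = 0.01191.
z = (0.30735 − 0.327)/0.01191 = -0.01965/0.01191 = -1.65.
p-value = P(Z > -1.651) ≈ 0.9506.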